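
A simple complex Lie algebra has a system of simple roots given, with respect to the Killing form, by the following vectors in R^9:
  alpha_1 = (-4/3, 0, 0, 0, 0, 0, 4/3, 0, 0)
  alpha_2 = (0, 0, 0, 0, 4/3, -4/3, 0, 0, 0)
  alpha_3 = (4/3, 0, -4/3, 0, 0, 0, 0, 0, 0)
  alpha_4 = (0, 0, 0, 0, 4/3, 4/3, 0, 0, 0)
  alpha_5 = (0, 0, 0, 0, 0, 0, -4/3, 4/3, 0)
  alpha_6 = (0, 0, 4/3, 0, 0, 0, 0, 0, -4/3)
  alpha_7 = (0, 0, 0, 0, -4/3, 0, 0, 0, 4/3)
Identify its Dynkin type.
Compute the Cartan integers a_ij = 2(alpha_i, alpha_j)/(alpha_j, alpha_j); the resulting 7x7 Cartan matrix is
[[2, 0, -1, 0, -1, 0, 0], [0, 2, 0, 0, 0, 0, -1], [-1, 0, 2, 0, 0, -1, 0], [0, 0, 0, 2, 0, 0, -1], [-1, 0, 0, 0, 2, 0, 0], [0, 0, -1, 0, 0, 2, -1], [0, -1, 0, -1, 0, -1, 2]].
All simple roots have the same length, so the diagram is simply laced. The associated Dynkin diagram is a chain of 5 nodes with a fork of two nodes at one end (D_7), so the type is D_7 (the algebra so(14)).

D_7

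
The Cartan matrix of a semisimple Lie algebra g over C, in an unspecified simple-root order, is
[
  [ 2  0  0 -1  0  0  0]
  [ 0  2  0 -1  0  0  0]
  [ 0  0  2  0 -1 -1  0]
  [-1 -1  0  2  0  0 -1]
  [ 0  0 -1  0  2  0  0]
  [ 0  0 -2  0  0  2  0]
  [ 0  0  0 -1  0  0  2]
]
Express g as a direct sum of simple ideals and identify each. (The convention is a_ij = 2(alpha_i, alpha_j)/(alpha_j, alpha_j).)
C_3 (sp(6)) ⊕ D_4 (so(8))

The diagram associated to this matrix has two connected components: the simple roots {alpha_3, alpha_5, alpha_6} form a chain of 3 nodes with a double edge at one end; the terminal node there is the unique long simple root (C_3), and {alpha_1, alpha_2, alpha_4, alpha_7} form a chain of 2 nodes with a fork of two nodes at one end (D_4). A semisimple Lie algebra decomposes uniquely as the direct sum of simple ideals, one per connected component of its Dynkin diagram, so g ≅ C_3 ⊕ D_4 (dimension 21 + 28 = 49).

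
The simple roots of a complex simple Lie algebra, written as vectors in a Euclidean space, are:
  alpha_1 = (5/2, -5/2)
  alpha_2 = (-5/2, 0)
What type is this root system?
B2

Compute the Cartan integers a_ij = 2(alpha_i, alpha_j)/(alpha_j, alpha_j); the resulting 2x2 Cartan matrix is
[[2, -2], [-1, 2]].
The roots have two lengths (squared-length ratio 2:1); the short ones are alpha_{2}. The associated Dynkin diagram is a chain of 2 nodes with a double edge at one end; the terminal node there is the unique short simple root (B_2), so the type is B_2 (the algebra so(5)).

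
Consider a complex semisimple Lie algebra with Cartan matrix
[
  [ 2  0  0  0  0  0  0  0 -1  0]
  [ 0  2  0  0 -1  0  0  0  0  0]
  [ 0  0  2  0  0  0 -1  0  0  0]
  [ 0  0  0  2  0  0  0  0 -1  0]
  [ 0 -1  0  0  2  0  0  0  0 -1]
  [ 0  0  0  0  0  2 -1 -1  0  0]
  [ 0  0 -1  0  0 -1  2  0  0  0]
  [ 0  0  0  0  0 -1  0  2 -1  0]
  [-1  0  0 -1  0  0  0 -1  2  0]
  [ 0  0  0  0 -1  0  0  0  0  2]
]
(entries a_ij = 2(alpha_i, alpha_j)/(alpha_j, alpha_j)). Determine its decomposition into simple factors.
The diagram associated to this matrix has two connected components: the simple roots {alpha_2, alpha_5, alpha_10} form a chain of 3 nodes with single edges (A_3), and {alpha_1, alpha_3, alpha_4, alpha_6, alpha_7, alpha_8, alpha_9} form a chain of 5 nodes with a fork of two nodes at one end (D_7). A semisimple Lie algebra decomposes uniquely as the direct sum of simple ideals, one per connected component of its Dynkin diagram, so g ≅ A_3 ⊕ D_7 (dimension 15 + 91 = 106).

A_3 ⊕ D_7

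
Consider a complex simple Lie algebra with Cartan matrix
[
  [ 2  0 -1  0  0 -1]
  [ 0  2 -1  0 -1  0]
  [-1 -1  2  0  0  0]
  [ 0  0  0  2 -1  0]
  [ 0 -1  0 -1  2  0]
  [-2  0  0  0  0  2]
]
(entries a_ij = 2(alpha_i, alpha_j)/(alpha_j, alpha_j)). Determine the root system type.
The matrix has rank 6 with 2's on the diagonal. Reading the off-diagonal entries as Dynkin edges (a single edge where a_ij = a_ji = -1; a double or triple edge where a_ij * a_ji = 2 or 3), the diagram is a chain of 6 nodes with a double edge at one end; the terminal node there is the unique long simple root (C_6). One simple-root ordering that puts it in standard form is (alpha_4, alpha_5, alpha_2, alpha_3, alpha_1, alpha_6). So the algebra is type C_6, i.e. sp(12).

C_6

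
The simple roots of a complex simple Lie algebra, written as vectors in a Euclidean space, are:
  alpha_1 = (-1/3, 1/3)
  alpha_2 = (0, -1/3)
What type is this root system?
B_2 (so(5))

Compute the Cartan integers a_ij = 2(alpha_i, alpha_j)/(alpha_j, alpha_j); the resulting 2x2 Cartan matrix is
[[2, -2], [-1, 2]].
The roots have two lengths (squared-length ratio 2:1); the short ones are alpha_{2}. The associated Dynkin diagram is a chain of 2 nodes with a double edge at one end; the terminal node there is the unique short simple root (B_2), so the type is B_2 (the algebra so(5)).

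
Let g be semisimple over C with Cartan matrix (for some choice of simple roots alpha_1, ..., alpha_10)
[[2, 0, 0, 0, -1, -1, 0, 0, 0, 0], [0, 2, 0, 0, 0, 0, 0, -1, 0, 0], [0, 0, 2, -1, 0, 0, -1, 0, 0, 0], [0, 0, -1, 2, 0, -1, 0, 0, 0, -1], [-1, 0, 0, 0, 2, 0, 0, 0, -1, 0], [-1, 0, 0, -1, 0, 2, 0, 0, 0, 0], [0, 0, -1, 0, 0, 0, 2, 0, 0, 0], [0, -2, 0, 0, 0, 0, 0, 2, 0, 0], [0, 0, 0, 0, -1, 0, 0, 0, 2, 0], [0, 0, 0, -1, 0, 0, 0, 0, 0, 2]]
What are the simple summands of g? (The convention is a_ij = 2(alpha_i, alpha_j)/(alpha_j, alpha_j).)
The diagram associated to this matrix has two connected components: the simple roots {alpha_2, alpha_8} form a chain of 2 nodes with a double edge at one end; the terminal node there is the unique short simple root (B_2), and {alpha_1, alpha_3, alpha_4, alpha_5, alpha_6, alpha_7, alpha_9, alpha_10} form a chain of 7 nodes with one extra node attached to the third node from one end (E_8). A semisimple Lie algebra decomposes uniquely as the direct sum of simple ideals, one per connected component of its Dynkin diagram, so g ≅ B_2 ⊕ E_8 (dimension 10 + 248 = 258).

type B_2 ⊕ type E_8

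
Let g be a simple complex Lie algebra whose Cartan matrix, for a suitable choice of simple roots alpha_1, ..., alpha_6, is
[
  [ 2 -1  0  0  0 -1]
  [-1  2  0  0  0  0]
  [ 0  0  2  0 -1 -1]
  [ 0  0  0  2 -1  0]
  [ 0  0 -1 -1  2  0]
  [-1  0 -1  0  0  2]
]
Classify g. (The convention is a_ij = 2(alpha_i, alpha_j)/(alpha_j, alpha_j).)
The matrix has rank 6 with 2's on the diagonal. Reading the off-diagonal entries as Dynkin edges (a single edge where a_ij = a_ji = -1; a double or triple edge where a_ij * a_ji = 2 or 3), the diagram is a chain of 6 nodes with single edges (A_6). One simple-root ordering that puts it in standard form is (alpha_4, alpha_5, alpha_3, alpha_6, alpha_1, alpha_2). So the algebra is type A_6, i.e. sl(7).

A_6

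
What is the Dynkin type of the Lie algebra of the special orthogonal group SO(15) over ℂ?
This is so(15) with 15 odd, which has dimension 15(15-1)/2 = 105 and rank (15-1)/2 = 7. In the classification of classical Lie algebras, the orthogonal algebra so(2n+1) in an odd number of variables has type B_n; here n = 7, so the Dynkin diagram is a chain of 7 nodes with a double edge at one end; the terminal node there is the unique short simple root (B_7). Hence the type is B_7.

B_7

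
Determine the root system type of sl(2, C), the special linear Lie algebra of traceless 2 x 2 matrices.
A_1 (sl(2))

This is sl(2), which has dimension 2^2 - 1 = 3 and rank 2 - 1 = 1 (a Cartan subalgebra is the diagonal traceless matrices). In the classification of classical Lie algebras, the special linear algebra sl(n+1) has type A_n; here n = 1, so the Dynkin diagram is a chain of 1 nodes with single edges (A_1). Hence the type is A_1.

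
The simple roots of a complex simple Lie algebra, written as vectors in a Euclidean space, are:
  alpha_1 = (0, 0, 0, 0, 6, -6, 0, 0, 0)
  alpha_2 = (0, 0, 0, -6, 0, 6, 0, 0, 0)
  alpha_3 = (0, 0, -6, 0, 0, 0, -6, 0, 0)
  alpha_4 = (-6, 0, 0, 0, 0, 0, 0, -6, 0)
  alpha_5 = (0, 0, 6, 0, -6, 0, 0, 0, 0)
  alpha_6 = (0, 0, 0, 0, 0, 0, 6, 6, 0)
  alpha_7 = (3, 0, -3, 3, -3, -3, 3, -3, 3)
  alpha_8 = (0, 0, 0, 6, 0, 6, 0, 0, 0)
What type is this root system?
Compute the Cartan integers a_ij = 2(alpha_i, alpha_j)/(alpha_j, alpha_j); the resulting 8x8 Cartan matrix is
[[2, -1, 0, 0, -1, 0, 0, -1], [-1, 2, 0, 0, 0, 0, -1, 0], [0, 0, 2, 0, -1, -1, 0, 0], [0, 0, 0, 2, 0, -1, 0, 0], [-1, 0, -1, 0, 2, 0, 0, 0], [0, 0, -1, -1, 0, 2, 0, 0], [0, -1, 0, 0, 0, 0, 2, 0], [-1, 0, 0, 0, 0, 0, 0, 2]].
All simple roots have the same length, so the diagram is simply laced. The associated Dynkin diagram is a chain of 7 nodes with one extra node attached to the third node from one end (E_8), so the type is E_8.

E_8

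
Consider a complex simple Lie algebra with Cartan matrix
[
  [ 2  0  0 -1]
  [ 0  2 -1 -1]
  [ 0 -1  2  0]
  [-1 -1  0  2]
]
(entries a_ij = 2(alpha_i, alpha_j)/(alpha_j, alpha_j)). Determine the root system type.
A_4 (sl(5))

The matrix has rank 4 with 2's on the diagonal. Reading the off-diagonal entries as Dynkin edges (a single edge where a_ij = a_ji = -1; a double or triple edge where a_ij * a_ji = 2 or 3), the diagram is a chain of 4 nodes with single edges (A_4). One simple-root ordering that puts it in standard form is (alpha_1, alpha_4, alpha_2, alpha_3). So the algebra is type A_4, i.e. sl(5).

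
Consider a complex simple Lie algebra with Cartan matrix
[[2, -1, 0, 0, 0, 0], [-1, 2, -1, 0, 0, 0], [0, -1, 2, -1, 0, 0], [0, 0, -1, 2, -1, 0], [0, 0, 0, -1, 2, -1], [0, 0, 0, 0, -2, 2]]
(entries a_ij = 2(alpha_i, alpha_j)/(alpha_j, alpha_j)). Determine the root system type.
C_6

The matrix has rank 6 with 2's on the diagonal. Reading the off-diagonal entries as Dynkin edges (a single edge where a_ij = a_ji = -1; a double or triple edge where a_ij * a_ji = 2 or 3), the diagram is a chain of 6 nodes with a double edge at one end; the terminal node there is the unique long simple root (C_6). One simple-root ordering that puts it in standard form is (alpha_1, alpha_2, alpha_3, alpha_4, alpha_5, alpha_6). So the algebra is type C_6, i.e. sp(12).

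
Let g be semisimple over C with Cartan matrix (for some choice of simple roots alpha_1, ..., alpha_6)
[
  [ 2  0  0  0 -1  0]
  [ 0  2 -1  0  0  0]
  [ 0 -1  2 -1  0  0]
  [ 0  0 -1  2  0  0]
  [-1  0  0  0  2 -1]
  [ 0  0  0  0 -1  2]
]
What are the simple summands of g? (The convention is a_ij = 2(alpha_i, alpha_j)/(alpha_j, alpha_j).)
type A_3 ⊕ type A_3

The diagram associated to this matrix has two connected components: the simple roots {alpha_2, alpha_3, alpha_4} form a chain of 3 nodes with single edges (A_3), and {alpha_1, alpha_5, alpha_6} form a chain of 3 nodes with single edges (A_3). A semisimple Lie algebra decomposes uniquely as the direct sum of simple ideals, one per connected component of its Dynkin diagram, so g ≅ A_3 ⊕ A_3 (dimension 15 + 15 = 30).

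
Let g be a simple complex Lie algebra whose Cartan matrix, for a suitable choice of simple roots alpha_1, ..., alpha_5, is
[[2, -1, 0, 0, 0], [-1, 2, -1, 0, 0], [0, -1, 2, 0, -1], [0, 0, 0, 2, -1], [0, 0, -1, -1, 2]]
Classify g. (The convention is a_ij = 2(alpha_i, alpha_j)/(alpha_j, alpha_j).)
The matrix has rank 5 with 2's on the diagonal. Reading the off-diagonal entries as Dynkin edges (a single edge where a_ij = a_ji = -1; a double or triple edge where a_ij * a_ji = 2 or 3), the diagram is a chain of 5 nodes with single edges (A_5). One simple-root ordering that puts it in standard form is (alpha_4, alpha_5, alpha_3, alpha_2, alpha_1). So the algebra is type A_5, i.e. sl(6).

A_5 (sl(6))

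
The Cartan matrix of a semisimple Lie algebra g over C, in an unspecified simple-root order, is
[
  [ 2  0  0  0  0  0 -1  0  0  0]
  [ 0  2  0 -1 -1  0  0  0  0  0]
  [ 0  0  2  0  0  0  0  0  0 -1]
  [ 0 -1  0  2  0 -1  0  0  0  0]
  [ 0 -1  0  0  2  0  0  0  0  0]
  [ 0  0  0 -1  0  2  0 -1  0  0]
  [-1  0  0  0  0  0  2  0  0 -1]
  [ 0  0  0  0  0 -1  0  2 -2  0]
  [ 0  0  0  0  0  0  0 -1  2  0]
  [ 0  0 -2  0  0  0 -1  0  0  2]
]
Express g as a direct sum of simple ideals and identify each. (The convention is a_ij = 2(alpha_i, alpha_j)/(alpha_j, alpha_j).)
B_4 (so(9)) + B_6 (so(13))

The diagram associated to this matrix has two connected components: the simple roots {alpha_1, alpha_3, alpha_7, alpha_10} form a chain of 4 nodes with a double edge at one end; the terminal node there is the unique short simple root (B_4), and {alpha_2, alpha_4, alpha_5, alpha_6, alpha_8, alpha_9} form a chain of 6 nodes with a double edge at one end; the terminal node there is the unique short simple root (B_6). A semisimple Lie algebra decomposes uniquely as the direct sum of simple ideals, one per connected component of its Dynkin diagram, so g ≅ B_4 ⊕ B_6 (dimension 36 + 78 = 114).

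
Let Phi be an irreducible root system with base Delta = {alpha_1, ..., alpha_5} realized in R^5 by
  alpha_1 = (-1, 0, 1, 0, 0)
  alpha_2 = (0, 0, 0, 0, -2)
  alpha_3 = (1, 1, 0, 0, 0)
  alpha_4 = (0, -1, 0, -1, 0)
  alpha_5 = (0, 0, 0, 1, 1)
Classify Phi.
Compute the Cartan integers a_ij = 2(alpha_i, alpha_j)/(alpha_j, alpha_j); the resulting 5x5 Cartan matrix is
[[2, 0, -1, 0, 0], [0, 2, 0, 0, -2], [-1, 0, 2, -1, 0], [0, 0, -1, 2, -1], [0, -1, 0, -1, 2]].
The roots have two lengths (squared-length ratio 2:1); the short ones are alpha_{1,3,4,5}. The associated Dynkin diagram is a chain of 5 nodes with a double edge at one end; the terminal node there is the unique long simple root (C_5), so the type is C_5 (the algebra sp(10)).

C_5 (sp(10))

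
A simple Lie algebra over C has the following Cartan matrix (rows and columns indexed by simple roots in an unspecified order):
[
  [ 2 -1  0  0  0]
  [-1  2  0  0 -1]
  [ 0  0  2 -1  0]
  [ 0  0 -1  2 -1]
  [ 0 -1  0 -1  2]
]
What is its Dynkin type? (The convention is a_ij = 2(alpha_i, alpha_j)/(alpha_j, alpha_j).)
The matrix has rank 5 with 2's on the diagonal. Reading the off-diagonal entries as Dynkin edges (a single edge where a_ij = a_ji = -1; a double or triple edge where a_ij * a_ji = 2 or 3), the diagram is a chain of 5 nodes with single edges (A_5). One simple-root ordering that puts it in standard form is (alpha_1, alpha_2, alpha_5, alpha_4, alpha_3). So the algebra is type A_5, i.e. sl(6).

A_5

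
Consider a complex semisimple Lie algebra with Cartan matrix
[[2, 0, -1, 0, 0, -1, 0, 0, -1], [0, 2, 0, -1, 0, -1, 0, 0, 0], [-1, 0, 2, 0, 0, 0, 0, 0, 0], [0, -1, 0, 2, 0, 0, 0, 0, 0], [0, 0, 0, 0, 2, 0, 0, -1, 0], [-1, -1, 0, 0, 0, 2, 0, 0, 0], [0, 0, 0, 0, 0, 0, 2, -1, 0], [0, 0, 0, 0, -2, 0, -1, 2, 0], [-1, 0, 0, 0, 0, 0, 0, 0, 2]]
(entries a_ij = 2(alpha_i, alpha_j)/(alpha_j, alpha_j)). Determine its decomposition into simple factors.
The diagram associated to this matrix has two connected components: the simple roots {alpha_5, alpha_7, alpha_8} form a chain of 3 nodes with a double edge at one end; the terminal node there is the unique short simple root (B_3), and {alpha_1, alpha_2, alpha_3, alpha_4, alpha_6, alpha_9} form a chain of 4 nodes with a fork of two nodes at one end (D_6). A semisimple Lie algebra decomposes uniquely as the direct sum of simple ideals, one per connected component of its Dynkin diagram, so g ≅ B_3 ⊕ D_6 (dimension 21 + 66 = 87).

type B_3 ⊕ type D_6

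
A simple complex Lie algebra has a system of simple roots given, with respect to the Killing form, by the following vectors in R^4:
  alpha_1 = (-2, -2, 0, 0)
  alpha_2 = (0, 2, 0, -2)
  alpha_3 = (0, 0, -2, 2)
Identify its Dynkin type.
A_3

Compute the Cartan integers a_ij = 2(alpha_i, alpha_j)/(alpha_j, alpha_j); the resulting 3x3 Cartan matrix is
[[2, -1, 0], [-1, 2, -1], [0, -1, 2]].
All simple roots have the same length, so the diagram is simply laced. The associated Dynkin diagram is a chain of 3 nodes with single edges (A_3), so the type is A_3 (the algebra sl(4)).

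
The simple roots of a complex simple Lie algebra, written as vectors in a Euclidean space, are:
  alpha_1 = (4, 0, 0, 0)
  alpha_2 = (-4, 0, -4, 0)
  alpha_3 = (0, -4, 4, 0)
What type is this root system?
B_3 (so(7))

Compute the Cartan integers a_ij = 2(alpha_i, alpha_j)/(alpha_j, alpha_j); the resulting 3x3 Cartan matrix is
[[2, -1, 0], [-2, 2, -1], [0, -1, 2]].
The roots have two lengths (squared-length ratio 2:1); the short ones are alpha_{1}. The associated Dynkin diagram is a chain of 3 nodes with a double edge at one end; the terminal node there is the unique short simple root (B_3), so the type is B_3 (the algebra so(7)).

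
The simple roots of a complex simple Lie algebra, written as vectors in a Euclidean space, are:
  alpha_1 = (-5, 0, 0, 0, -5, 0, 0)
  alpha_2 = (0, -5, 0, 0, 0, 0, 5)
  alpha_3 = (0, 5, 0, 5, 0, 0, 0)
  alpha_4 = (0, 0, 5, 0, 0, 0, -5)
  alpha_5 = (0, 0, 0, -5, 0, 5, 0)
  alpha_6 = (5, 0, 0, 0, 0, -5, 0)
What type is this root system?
Compute the Cartan integers a_ij = 2(alpha_i, alpha_j)/(alpha_j, alpha_j); the resulting 6x6 Cartan matrix is
[[2, 0, 0, 0, 0, -1], [0, 2, -1, -1, 0, 0], [0, -1, 2, 0, -1, 0], [0, -1, 0, 2, 0, 0], [0, 0, -1, 0, 2, -1], [-1, 0, 0, 0, -1, 2]].
All simple roots have the same length, so the diagram is simply laced. The associated Dynkin diagram is a chain of 6 nodes with single edges (A_6), so the type is A_6 (the algebra sl(7)).

A_6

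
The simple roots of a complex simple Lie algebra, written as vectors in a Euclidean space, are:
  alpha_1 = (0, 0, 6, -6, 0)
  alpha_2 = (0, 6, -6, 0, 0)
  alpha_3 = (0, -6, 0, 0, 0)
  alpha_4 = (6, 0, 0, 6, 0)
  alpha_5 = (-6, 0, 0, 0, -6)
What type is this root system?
B5

Compute the Cartan integers a_ij = 2(alpha_i, alpha_j)/(alpha_j, alpha_j); the resulting 5x5 Cartan matrix is
[[2, -1, 0, -1, 0], [-1, 2, -2, 0, 0], [0, -1, 2, 0, 0], [-1, 0, 0, 2, -1], [0, 0, 0, -1, 2]].
The roots have two lengths (squared-length ratio 2:1); the short ones are alpha_{3}. The associated Dynkin diagram is a chain of 5 nodes with a double edge at one end; the terminal node there is the unique short simple root (B_5), so the type is B_5 (the algebra so(11)).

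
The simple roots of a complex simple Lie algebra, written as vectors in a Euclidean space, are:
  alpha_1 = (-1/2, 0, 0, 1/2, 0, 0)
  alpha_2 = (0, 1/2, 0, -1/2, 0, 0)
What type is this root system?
Compute the Cartan integers a_ij = 2(alpha_i, alpha_j)/(alpha_j, alpha_j); the resulting 2x2 Cartan matrix is
[[2, -1], [-1, 2]].
All simple roots have the same length, so the diagram is simply laced. The associated Dynkin diagram is a chain of 2 nodes with single edges (A_2), so the type is A_2 (the algebra sl(3)).

A_2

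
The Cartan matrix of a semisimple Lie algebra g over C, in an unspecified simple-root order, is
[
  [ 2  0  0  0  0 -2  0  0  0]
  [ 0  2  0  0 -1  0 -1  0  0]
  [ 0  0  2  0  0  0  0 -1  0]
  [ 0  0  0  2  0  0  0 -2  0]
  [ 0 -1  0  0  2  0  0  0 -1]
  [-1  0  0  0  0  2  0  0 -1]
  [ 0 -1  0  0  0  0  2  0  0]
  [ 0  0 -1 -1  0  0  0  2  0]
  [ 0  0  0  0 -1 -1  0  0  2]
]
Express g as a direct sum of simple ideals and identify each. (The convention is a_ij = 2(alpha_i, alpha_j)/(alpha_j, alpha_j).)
The diagram associated to this matrix has two connected components: the simple roots {alpha_3, alpha_4, alpha_8} form a chain of 3 nodes with a double edge at one end; the terminal node there is the unique long simple root (C_3), and {alpha_1, alpha_2, alpha_5, alpha_6, alpha_7, alpha_9} form a chain of 6 nodes with a double edge at one end; the terminal node there is the unique long simple root (C_6). A semisimple Lie algebra decomposes uniquely as the direct sum of simple ideals, one per connected component of its Dynkin diagram, so g ≅ C_3 ⊕ C_6 (dimension 21 + 78 = 99).

type C_3 + type C_6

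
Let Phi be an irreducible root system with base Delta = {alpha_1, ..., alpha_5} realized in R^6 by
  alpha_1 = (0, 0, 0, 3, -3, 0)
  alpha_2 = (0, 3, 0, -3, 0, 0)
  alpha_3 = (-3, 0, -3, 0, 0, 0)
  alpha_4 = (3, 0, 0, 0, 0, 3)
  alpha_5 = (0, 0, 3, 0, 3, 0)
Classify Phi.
Compute the Cartan integers a_ij = 2(alpha_i, alpha_j)/(alpha_j, alpha_j); the resulting 5x5 Cartan matrix is
[[2, -1, 0, 0, -1], [-1, 2, 0, 0, 0], [0, 0, 2, -1, -1], [0, 0, -1, 2, 0], [-1, 0, -1, 0, 2]].
All simple roots have the same length, so the diagram is simply laced. The associated Dynkin diagram is a chain of 5 nodes with single edges (A_5), so the type is A_5 (the algebra sl(6)).

type A_5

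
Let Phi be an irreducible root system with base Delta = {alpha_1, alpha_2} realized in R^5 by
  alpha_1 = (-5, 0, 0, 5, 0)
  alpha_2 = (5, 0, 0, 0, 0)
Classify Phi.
B_2

Compute the Cartan integers a_ij = 2(alpha_i, alpha_j)/(alpha_j, alpha_j); the resulting 2x2 Cartan matrix is
[[2, -2], [-1, 2]].
The roots have two lengths (squared-length ratio 2:1); the short ones are alpha_{2}. The associated Dynkin diagram is a chain of 2 nodes with a double edge at one end; the terminal node there is the unique short simple root (B_2), so the type is B_2 (the algebra so(5)).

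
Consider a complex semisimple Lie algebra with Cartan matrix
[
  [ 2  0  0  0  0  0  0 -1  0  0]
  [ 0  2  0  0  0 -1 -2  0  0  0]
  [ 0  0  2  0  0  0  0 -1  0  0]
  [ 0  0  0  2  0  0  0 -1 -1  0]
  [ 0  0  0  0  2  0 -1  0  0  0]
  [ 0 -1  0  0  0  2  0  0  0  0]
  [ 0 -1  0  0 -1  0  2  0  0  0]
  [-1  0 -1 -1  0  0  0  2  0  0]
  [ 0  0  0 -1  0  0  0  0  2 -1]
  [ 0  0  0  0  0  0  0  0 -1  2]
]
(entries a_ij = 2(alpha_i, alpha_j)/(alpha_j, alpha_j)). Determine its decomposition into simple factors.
The diagram associated to this matrix has two connected components: the simple roots {alpha_1, alpha_3, alpha_4, alpha_8, alpha_9, alpha_10} form a chain of 4 nodes with a fork of two nodes at one end (D_6), and {alpha_2, alpha_5, alpha_6, alpha_7} form a chain of 4 nodes with a double edge between the middle two (F_4). A semisimple Lie algebra decomposes uniquely as the direct sum of simple ideals, one per connected component of its Dynkin diagram, so g ≅ D_6 ⊕ F_4 (dimension 66 + 52 = 118).

D_6 ⊕ F_4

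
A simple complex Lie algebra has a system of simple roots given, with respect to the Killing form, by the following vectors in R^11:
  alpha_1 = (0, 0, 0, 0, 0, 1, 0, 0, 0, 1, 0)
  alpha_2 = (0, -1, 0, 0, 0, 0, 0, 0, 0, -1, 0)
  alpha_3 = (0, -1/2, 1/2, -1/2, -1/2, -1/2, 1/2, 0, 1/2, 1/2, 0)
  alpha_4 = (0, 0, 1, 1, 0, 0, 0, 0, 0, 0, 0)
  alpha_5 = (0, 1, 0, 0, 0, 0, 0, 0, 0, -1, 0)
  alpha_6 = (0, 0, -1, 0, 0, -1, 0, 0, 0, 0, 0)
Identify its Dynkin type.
E_6

Compute the Cartan integers a_ij = 2(alpha_i, alpha_j)/(alpha_j, alpha_j); the resulting 6x6 Cartan matrix is
[[2, -1, 0, 0, -1, -1], [-1, 2, 0, 0, 0, 0], [0, 0, 2, 0, -1, 0], [0, 0, 0, 2, 0, -1], [-1, 0, -1, 0, 2, 0], [-1, 0, 0, -1, 0, 2]].
All simple roots have the same length, so the diagram is simply laced. The associated Dynkin diagram is a chain of 5 nodes with one extra node attached to the third node from one end (E_6), so the type is E_6.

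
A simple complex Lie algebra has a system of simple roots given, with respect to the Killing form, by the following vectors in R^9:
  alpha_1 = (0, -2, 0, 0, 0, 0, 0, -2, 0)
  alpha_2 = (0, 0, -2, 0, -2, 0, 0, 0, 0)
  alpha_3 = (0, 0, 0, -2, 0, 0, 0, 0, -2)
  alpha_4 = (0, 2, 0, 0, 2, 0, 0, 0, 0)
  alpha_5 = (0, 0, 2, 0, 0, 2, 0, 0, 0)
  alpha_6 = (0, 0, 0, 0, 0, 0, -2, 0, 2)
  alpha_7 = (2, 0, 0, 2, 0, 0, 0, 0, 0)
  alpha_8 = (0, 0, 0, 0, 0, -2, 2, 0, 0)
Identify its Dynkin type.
A8

Compute the Cartan integers a_ij = 2(alpha_i, alpha_j)/(alpha_j, alpha_j); the resulting 8x8 Cartan matrix is
[[2, 0, 0, -1, 0, 0, 0, 0], [0, 2, 0, -1, -1, 0, 0, 0], [0, 0, 2, 0, 0, -1, -1, 0], [-1, -1, 0, 2, 0, 0, 0, 0], [0, -1, 0, 0, 2, 0, 0, -1], [0, 0, -1, 0, 0, 2, 0, -1], [0, 0, -1, 0, 0, 0, 2, 0], [0, 0, 0, 0, -1, -1, 0, 2]].
All simple roots have the same length, so the diagram is simply laced. The associated Dynkin diagram is a chain of 8 nodes with single edges (A_8), so the type is A_8 (the algebra sl(9)).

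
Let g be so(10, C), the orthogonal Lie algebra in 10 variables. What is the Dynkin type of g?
D5

This is so(10) with 10 even, which has dimension 10(10-1)/2 = 45 and rank 10/2 = 5. In the classification of classical Lie algebras, the orthogonal algebra so(2n) in an even number of variables has type D_n; here n = 5, so the Dynkin diagram is a chain of 3 nodes with a fork of two nodes at one end (D_5). Hence the type is D_5.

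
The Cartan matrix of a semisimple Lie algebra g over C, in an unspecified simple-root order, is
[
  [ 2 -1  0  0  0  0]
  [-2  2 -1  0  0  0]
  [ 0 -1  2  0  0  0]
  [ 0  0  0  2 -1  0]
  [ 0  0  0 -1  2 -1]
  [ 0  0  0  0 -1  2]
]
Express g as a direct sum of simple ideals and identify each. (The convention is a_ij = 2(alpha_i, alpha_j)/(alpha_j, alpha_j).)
type A_3 ⊕ type B_3

The diagram associated to this matrix has two connected components: the simple roots {alpha_4, alpha_5, alpha_6} form a chain of 3 nodes with single edges (A_3), and {alpha_1, alpha_2, alpha_3} form a chain of 3 nodes with a double edge at one end; the terminal node there is the unique short simple root (B_3). A semisimple Lie algebra decomposes uniquely as the direct sum of simple ideals, one per connected component of its Dynkin diagram, so g ≅ A_3 ⊕ B_3 (dimension 15 + 21 = 36).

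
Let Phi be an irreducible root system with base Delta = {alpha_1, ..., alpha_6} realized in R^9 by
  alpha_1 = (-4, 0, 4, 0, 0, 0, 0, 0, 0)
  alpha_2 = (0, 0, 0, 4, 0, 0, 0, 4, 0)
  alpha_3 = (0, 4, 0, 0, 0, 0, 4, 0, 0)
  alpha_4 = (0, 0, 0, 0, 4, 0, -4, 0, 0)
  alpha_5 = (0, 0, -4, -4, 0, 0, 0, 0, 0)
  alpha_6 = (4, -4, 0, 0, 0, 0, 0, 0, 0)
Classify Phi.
Compute the Cartan integers a_ij = 2(alpha_i, alpha_j)/(alpha_j, alpha_j); the resulting 6x6 Cartan matrix is
[[2, 0, 0, 0, -1, -1], [0, 2, 0, 0, -1, 0], [0, 0, 2, -1, 0, -1], [0, 0, -1, 2, 0, 0], [-1, -1, 0, 0, 2, 0], [-1, 0, -1, 0, 0, 2]].
All simple roots have the same length, so the diagram is simply laced. The associated Dynkin diagram is a chain of 6 nodes with single edges (A_6), so the type is A_6 (the algebra sl(7)).

A_6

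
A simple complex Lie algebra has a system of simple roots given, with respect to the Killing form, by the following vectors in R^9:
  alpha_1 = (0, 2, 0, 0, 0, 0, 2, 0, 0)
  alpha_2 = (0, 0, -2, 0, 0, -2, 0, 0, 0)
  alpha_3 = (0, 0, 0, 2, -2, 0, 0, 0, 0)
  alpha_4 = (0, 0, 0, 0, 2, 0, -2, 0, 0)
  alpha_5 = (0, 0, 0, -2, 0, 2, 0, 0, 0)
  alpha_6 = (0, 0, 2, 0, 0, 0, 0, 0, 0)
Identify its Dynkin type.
B6

Compute the Cartan integers a_ij = 2(alpha_i, alpha_j)/(alpha_j, alpha_j); the resulting 6x6 Cartan matrix is
[[2, 0, 0, -1, 0, 0], [0, 2, 0, 0, -1, -2], [0, 0, 2, -1, -1, 0], [-1, 0, -1, 2, 0, 0], [0, -1, -1, 0, 2, 0], [0, -1, 0, 0, 0, 2]].
The roots have two lengths (squared-length ratio 2:1); the short ones are alpha_{6}. The associated Dynkin diagram is a chain of 6 nodes with a double edge at one end; the terminal node there is the unique short simple root (B_6), so the type is B_6 (the algebra so(13)).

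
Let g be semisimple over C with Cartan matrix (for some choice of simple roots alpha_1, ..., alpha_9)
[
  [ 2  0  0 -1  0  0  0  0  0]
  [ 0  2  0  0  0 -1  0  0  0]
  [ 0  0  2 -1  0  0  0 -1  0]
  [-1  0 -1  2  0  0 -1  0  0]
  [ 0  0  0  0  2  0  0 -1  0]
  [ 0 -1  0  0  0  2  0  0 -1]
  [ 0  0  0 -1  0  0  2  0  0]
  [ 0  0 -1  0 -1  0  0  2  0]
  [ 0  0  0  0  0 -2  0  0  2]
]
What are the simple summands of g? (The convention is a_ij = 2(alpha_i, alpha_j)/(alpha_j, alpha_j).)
type C_3 ⊕ type D_6

The diagram associated to this matrix has two connected components: the simple roots {alpha_2, alpha_6, alpha_9} form a chain of 3 nodes with a double edge at one end; the terminal node there is the unique long simple root (C_3), and {alpha_1, alpha_3, alpha_4, alpha_5, alpha_7, alpha_8} form a chain of 4 nodes with a fork of two nodes at one end (D_6). A semisimple Lie algebra decomposes uniquely as the direct sum of simple ideals, one per connected component of its Dynkin diagram, so g ≅ C_3 ⊕ D_6 (dimension 21 + 66 = 87).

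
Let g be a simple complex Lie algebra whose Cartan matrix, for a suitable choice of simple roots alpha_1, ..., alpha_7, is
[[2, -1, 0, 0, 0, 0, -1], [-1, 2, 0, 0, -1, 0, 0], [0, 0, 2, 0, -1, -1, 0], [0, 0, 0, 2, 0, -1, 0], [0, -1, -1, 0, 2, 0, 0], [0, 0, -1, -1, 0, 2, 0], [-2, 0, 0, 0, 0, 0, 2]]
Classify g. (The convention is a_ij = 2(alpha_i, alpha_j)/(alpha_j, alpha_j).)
C7

The matrix has rank 7 with 2's on the diagonal. Reading the off-diagonal entries as Dynkin edges (a single edge where a_ij = a_ji = -1; a double or triple edge where a_ij * a_ji = 2 or 3), the diagram is a chain of 7 nodes with a double edge at one end; the terminal node there is the unique long simple root (C_7). One simple-root ordering that puts it in standard form is (alpha_4, alpha_6, alpha_3, alpha_5, alpha_2, alpha_1, alpha_7). So the algebra is type C_7, i.e. sp(14).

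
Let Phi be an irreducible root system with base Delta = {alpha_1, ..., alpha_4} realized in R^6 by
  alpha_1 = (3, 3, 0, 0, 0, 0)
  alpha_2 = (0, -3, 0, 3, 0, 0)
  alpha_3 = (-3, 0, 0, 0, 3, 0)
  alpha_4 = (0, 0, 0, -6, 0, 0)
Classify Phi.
C4

Compute the Cartan integers a_ij = 2(alpha_i, alpha_j)/(alpha_j, alpha_j); the resulting 4x4 Cartan matrix is
[[2, -1, -1, 0], [-1, 2, 0, -1], [-1, 0, 2, 0], [0, -2, 0, 2]].
The roots have two lengths (squared-length ratio 2:1); the short ones are alpha_{1,2,3}. The associated Dynkin diagram is a chain of 4 nodes with a double edge at one end; the terminal node there is the unique long simple root (C_4), so the type is C_4 (the algebra sp(8)).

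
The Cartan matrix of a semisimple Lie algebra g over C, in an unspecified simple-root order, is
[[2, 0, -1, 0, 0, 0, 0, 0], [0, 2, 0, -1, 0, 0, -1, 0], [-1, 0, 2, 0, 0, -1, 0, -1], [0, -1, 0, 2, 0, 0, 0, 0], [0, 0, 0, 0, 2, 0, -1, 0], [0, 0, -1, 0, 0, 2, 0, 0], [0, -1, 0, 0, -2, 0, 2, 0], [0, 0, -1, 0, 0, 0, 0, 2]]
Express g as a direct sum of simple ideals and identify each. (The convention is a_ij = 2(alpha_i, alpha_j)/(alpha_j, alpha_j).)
B_4 + D_4

The diagram associated to this matrix has two connected components: the simple roots {alpha_2, alpha_4, alpha_5, alpha_7} form a chain of 4 nodes with a double edge at one end; the terminal node there is the unique short simple root (B_4), and {alpha_1, alpha_3, alpha_6, alpha_8} form a chain of 2 nodes with a fork of two nodes at one end (D_4). A semisimple Lie algebra decomposes uniquely as the direct sum of simple ideals, one per connected component of its Dynkin diagram, so g ≅ B_4 ⊕ D_4 (dimension 36 + 28 = 64).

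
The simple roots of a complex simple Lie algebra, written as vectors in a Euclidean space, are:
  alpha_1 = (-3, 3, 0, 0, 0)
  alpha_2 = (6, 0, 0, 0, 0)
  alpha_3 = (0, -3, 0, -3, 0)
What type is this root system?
Compute the Cartan integers a_ij = 2(alpha_i, alpha_j)/(alpha_j, alpha_j); the resulting 3x3 Cartan matrix is
[[2, -1, -1], [-2, 2, 0], [-1, 0, 2]].
The roots have two lengths (squared-length ratio 2:1); the short ones are alpha_{1,3}. The associated Dynkin diagram is a chain of 3 nodes with a double edge at one end; the terminal node there is the unique long simple root (C_3), so the type is C_3 (the algebra sp(6)).

C3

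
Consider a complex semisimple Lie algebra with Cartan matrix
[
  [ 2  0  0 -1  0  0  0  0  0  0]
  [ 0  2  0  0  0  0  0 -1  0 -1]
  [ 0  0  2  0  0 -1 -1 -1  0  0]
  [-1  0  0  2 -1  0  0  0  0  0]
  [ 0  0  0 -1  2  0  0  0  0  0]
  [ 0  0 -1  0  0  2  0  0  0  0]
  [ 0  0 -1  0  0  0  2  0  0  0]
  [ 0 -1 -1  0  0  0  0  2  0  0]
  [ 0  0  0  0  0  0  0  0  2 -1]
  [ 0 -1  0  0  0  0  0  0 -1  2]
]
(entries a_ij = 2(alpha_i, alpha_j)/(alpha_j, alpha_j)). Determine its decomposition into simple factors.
type A_3 + type D_7

The diagram associated to this matrix has two connected components: the simple roots {alpha_1, alpha_4, alpha_5} form a chain of 3 nodes with single edges (A_3), and {alpha_2, alpha_3, alpha_6, alpha_7, alpha_8, alpha_9, alpha_10} form a chain of 5 nodes with a fork of two nodes at one end (D_7). A semisimple Lie algebra decomposes uniquely as the direct sum of simple ideals, one per connected component of its Dynkin diagram, so g ≅ A_3 ⊕ D_7 (dimension 15 + 91 = 106).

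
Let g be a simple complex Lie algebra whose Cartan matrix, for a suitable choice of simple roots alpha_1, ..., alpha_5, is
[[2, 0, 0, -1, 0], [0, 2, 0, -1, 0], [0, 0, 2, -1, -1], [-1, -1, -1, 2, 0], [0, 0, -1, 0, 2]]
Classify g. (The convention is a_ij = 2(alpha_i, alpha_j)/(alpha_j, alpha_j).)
The matrix has rank 5 with 2's on the diagonal. Reading the off-diagonal entries as Dynkin edges (a single edge where a_ij = a_ji = -1; a double or triple edge where a_ij * a_ji = 2 or 3), the diagram is a chain of 3 nodes with a fork of two nodes at one end (D_5). One simple-root ordering that puts it in standard form is (alpha_5, alpha_3, alpha_4, alpha_2, alpha_1). So the algebra is type D_5, i.e. so(10).

D_5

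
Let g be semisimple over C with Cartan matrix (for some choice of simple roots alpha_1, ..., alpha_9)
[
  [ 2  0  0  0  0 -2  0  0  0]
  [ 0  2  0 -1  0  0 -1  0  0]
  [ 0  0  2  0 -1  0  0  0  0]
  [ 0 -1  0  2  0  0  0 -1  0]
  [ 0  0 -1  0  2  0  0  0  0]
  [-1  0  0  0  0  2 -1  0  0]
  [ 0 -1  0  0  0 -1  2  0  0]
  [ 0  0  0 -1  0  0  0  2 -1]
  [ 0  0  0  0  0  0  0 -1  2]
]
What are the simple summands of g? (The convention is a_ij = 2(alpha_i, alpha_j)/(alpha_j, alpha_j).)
A_2 (sl(3)) ⊕ C_7 (sp(14))

The diagram associated to this matrix has two connected components: the simple roots {alpha_3, alpha_5} form a chain of 2 nodes with single edges (A_2), and {alpha_1, alpha_2, alpha_4, alpha_6, alpha_7, alpha_8, alpha_9} form a chain of 7 nodes with a double edge at one end; the terminal node there is the unique long simple root (C_7). A semisimple Lie algebra decomposes uniquely as the direct sum of simple ideals, one per connected component of its Dynkin diagram, so g ≅ A_2 ⊕ C_7 (dimension 8 + 105 = 113).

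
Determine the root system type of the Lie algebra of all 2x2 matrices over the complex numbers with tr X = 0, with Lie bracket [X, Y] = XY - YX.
type A_1

This is sl(2), which has dimension 2^2 - 1 = 3 and rank 2 - 1 = 1 (a Cartan subalgebra is the diagonal traceless matrices). In the classification of classical Lie algebras, the special linear algebra sl(n+1) has type A_n; here n = 1, so the Dynkin diagram is a chain of 1 nodes with single edges (A_1). Hence the type is A_1.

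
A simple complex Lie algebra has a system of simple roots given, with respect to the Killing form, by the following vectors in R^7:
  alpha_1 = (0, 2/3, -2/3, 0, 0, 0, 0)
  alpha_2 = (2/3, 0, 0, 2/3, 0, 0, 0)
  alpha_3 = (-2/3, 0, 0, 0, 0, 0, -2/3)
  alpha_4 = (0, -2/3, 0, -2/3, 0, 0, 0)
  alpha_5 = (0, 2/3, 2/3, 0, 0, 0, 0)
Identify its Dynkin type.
D_5

Compute the Cartan integers a_ij = 2(alpha_i, alpha_j)/(alpha_j, alpha_j); the resulting 5x5 Cartan matrix is
[[2, 0, 0, -1, 0], [0, 2, -1, -1, 0], [0, -1, 2, 0, 0], [-1, -1, 0, 2, -1], [0, 0, 0, -1, 2]].
All simple roots have the same length, so the diagram is simply laced. The associated Dynkin diagram is a chain of 3 nodes with a fork of two nodes at one end (D_5), so the type is D_5 (the algebra so(10)).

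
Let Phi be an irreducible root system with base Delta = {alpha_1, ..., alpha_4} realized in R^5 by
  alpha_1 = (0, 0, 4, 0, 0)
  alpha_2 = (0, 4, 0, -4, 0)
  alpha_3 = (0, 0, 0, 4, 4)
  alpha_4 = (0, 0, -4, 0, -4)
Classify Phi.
Compute the Cartan integers a_ij = 2(alpha_i, alpha_j)/(alpha_j, alpha_j); the resulting 4x4 Cartan matrix is
[[2, 0, 0, -1], [0, 2, -1, 0], [0, -1, 2, -1], [-2, 0, -1, 2]].
The roots have two lengths (squared-length ratio 2:1); the short ones are alpha_{1}. The associated Dynkin diagram is a chain of 4 nodes with a double edge at one end; the terminal node there is the unique short simple root (B_4), so the type is B_4 (the algebra so(9)).

B4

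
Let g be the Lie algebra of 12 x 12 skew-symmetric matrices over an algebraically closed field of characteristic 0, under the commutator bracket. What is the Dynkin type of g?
This is so(12) with 12 even, which has dimension 12(12-1)/2 = 66 and rank 12/2 = 6. In the classification of classical Lie algebras, the orthogonal algebra so(2n) in an even number of variables has type D_n; here n = 6, so the Dynkin diagram is a chain of 4 nodes with a fork of two nodes at one end (D_6). Hence the type is D_6.

D_6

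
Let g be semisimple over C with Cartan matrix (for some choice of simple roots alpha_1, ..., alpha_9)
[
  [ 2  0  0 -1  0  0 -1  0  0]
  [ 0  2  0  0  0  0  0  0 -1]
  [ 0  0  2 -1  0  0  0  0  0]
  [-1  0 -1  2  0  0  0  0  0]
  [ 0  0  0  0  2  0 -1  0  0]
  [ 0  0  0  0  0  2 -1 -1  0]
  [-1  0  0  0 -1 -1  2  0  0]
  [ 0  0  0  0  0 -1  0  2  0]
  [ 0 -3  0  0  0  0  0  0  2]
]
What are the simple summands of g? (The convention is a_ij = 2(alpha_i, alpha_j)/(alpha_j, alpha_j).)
E_7 + G_2

The diagram associated to this matrix has two connected components: the simple roots {alpha_1, alpha_3, alpha_4, alpha_5, alpha_6, alpha_7, alpha_8} form a chain of 6 nodes with one extra node attached to the third node from one end (E_7), and {alpha_2, alpha_9} form two nodes joined by a triple edge (G_2). A semisimple Lie algebra decomposes uniquely as the direct sum of simple ideals, one per connected component of its Dynkin diagram, so g ≅ E_7 ⊕ G_2 (dimension 133 + 14 = 147).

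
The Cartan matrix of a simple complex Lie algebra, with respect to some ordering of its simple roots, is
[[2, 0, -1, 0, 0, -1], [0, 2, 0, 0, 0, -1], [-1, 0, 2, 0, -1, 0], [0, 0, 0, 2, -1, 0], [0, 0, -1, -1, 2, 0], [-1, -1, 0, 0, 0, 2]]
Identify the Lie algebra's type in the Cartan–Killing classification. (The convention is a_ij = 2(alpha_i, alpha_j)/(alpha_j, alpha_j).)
A6

The matrix has rank 6 with 2's on the diagonal. Reading the off-diagonal entries as Dynkin edges (a single edge where a_ij = a_ji = -1; a double or triple edge where a_ij * a_ji = 2 or 3), the diagram is a chain of 6 nodes with single edges (A_6). One simple-root ordering that puts it in standard form is (alpha_2, alpha_6, alpha_1, alpha_3, alpha_5, alpha_4). So the algebra is type A_6, i.e. sl(7).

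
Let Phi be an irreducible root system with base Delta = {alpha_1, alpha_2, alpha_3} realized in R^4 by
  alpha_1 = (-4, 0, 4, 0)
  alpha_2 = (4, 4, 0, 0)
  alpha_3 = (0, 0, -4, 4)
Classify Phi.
A_3

Compute the Cartan integers a_ij = 2(alpha_i, alpha_j)/(alpha_j, alpha_j); the resulting 3x3 Cartan matrix is
[[2, -1, -1], [-1, 2, 0], [-1, 0, 2]].
All simple roots have the same length, so the diagram is simply laced. The associated Dynkin diagram is a chain of 3 nodes with single edges (A_3), so the type is A_3 (the algebra sl(4)).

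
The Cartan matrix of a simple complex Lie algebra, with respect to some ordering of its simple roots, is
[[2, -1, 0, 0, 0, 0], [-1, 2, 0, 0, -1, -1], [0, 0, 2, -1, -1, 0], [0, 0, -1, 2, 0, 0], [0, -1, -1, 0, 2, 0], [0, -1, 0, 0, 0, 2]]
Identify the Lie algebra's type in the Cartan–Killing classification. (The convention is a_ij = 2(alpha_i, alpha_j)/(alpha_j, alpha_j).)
type D_6

The matrix has rank 6 with 2's on the diagonal. Reading the off-diagonal entries as Dynkin edges (a single edge where a_ij = a_ji = -1; a double or triple edge where a_ij * a_ji = 2 or 3), the diagram is a chain of 4 nodes with a fork of two nodes at one end (D_6). One simple-root ordering that puts it in standard form is (alpha_4, alpha_3, alpha_5, alpha_2, alpha_6, alpha_1). So the algebra is type D_6, i.e. so(12).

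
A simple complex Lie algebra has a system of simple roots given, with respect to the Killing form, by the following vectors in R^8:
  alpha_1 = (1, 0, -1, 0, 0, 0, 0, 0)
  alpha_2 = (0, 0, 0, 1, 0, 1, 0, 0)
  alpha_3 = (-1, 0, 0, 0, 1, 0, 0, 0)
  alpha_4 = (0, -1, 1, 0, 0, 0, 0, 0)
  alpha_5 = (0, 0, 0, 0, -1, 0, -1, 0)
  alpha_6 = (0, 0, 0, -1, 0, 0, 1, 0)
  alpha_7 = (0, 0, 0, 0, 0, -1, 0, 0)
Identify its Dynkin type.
Compute the Cartan integers a_ij = 2(alpha_i, alpha_j)/(alpha_j, alpha_j); the resulting 7x7 Cartan matrix is
[[2, 0, -1, -1, 0, 0, 0], [0, 2, 0, 0, 0, -1, -2], [-1, 0, 2, 0, -1, 0, 0], [-1, 0, 0, 2, 0, 0, 0], [0, 0, -1, 0, 2, -1, 0], [0, -1, 0, 0, -1, 2, 0], [0, -1, 0, 0, 0, 0, 2]].
The roots have two lengths (squared-length ratio 2:1); the short ones are alpha_{7}. The associated Dynkin diagram is a chain of 7 nodes with a double edge at one end; the terminal node there is the unique short simple root (B_7), so the type is B_7 (the algebra so(15)).

type B_7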